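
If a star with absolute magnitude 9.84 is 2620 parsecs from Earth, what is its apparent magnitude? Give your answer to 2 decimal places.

m ≈ 21.93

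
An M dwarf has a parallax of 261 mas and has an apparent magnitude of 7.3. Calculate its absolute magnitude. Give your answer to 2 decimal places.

M ≈ 9.38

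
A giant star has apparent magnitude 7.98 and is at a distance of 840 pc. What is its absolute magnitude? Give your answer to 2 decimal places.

5 log₁₀(d/10 pc) = 5 log₁₀(840.0) − 5 = 9.621
M = m − 5 log₁₀(d/10) = 7.98 − 9.621 = -1.641

M ≈ -1.64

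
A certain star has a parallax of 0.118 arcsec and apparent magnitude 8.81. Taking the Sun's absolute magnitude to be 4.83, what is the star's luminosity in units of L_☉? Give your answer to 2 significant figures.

L/L_☉ ≈ 0.018

d = 1/p = 1/0.118″ = 8.475 pc
M = m − 5 log₁₀ d + 5 = 8.81 − 5·0.9281 + 5 = 9.169
M − M_☉ = 9.169 − 4.83 = 4.339
L/L_☉ = 10^(−0.4 × 4.339) = 0.01838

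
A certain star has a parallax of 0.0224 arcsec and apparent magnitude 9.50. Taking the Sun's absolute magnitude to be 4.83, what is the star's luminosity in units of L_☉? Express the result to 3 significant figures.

L/L_☉ ≈ 0.270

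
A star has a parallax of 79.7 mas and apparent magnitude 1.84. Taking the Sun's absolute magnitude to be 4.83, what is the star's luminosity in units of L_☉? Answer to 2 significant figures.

d = 1/p = 1000/79.7 mas = 12.55 pc
M = m − 5 log₁₀ d + 5 = 1.84 − 5·1.0985 + 5 = 1.347
M − M_☉ = 1.347 − 4.83 = -3.483
L/L_☉ = 10^(−0.4 × -3.483) = 24.72

L/L_☉ ≈ 25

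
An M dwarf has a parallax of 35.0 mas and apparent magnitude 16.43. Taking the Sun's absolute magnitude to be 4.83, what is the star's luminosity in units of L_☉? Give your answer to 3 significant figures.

d = 1/p = 1000/35.0 mas = 28.57 pc
M = m − 5 log₁₀ d + 5 = 16.43 − 5·1.4559 + 5 = 14.150
M − M_☉ = 14.150 − 4.83 = 9.320
L/L_☉ = 10^(−0.4 × 9.320) = 1.870×10^-4

L/L_☉ ≈ 1.87×10^-4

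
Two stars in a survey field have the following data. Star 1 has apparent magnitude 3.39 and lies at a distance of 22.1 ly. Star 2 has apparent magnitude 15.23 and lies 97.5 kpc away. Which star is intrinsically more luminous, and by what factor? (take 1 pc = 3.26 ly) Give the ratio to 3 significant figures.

Star 1: d = 22.1 ly / 3.26 = 6.779 pc
Star 1: M = m − 5 log₁₀ d + 5 = 3.39 − 5·0.8312 + 5 = 4.234
Star 2: d = 97.5 kpc = 97500 pc
Star 2: M = m − 5 log₁₀ d + 5 = 15.23 − 5·4.9890 + 5 = -4.715
ΔM = M_1 − M_2 = 4.234 − (-4.715) = 8.949; smaller M is more luminous → Star 2.
L ratio = 10^(0.4 |ΔM|) = 10^3.580 = 3799

Star 2 is more luminous, by a factor of 3800.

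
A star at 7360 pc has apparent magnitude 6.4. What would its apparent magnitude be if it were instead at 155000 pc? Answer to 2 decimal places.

Flux ∝ 1/d², so Δm = 5 log₁₀(d₂/d₁) = 5 log₁₀(155000/7360) = 6.617
m₂ = m₁ + Δm = 6.4 + (6.617) = 13.017

m ≈ 13.02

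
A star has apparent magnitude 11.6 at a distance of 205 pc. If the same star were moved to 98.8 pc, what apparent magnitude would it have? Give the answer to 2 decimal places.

m ≈ 10.02

Flux ∝ 1/d², so Δm = 5 log₁₀(d₂/d₁) = 5 log₁₀(98.8/205) = -1.585
m₂ = m₁ + Δm = 11.6 + (-1.585) = 10.015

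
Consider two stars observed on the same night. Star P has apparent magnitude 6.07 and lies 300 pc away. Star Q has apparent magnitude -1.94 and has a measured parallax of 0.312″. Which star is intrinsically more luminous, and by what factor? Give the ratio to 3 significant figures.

Star P is more luminous, by a factor of 5.48.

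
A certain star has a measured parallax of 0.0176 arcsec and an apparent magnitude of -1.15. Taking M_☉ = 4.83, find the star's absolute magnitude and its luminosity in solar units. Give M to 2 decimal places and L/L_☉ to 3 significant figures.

d = 1/p = 1/0.0176″ = 56.82 pc
M = m − 5 log₁₀ d + 5 = -1.15 − 5·1.7545 + 5 = -4.922
M − M_☉ = -4.922 − 4.83 = -9.752
L/L_☉ = 10^(−0.4 × -9.752) = 7961

M ≈ -4.92; L/L_☉ ≈ 7960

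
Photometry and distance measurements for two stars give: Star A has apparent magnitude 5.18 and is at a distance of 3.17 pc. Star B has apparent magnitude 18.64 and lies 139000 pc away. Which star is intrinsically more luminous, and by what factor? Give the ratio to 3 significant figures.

Star A: M = m − 5 log₁₀ d + 5 = 5.18 − 5·0.5011 + 5 = 7.675
Star B: M = m − 5 log₁₀ d + 5 = 18.64 − 5·5.1430 + 5 = -2.075
ΔM = M_A − M_B = 7.675 − (-2.075) = 9.750; smaller M is more luminous → Star B.
L ratio = 10^(0.4 |ΔM|) = 10^3.900 = 7942

Star B is more luminous, by a factor of 7940.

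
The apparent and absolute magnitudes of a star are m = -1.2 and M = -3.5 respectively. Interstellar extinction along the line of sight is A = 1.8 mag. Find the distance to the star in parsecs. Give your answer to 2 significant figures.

d ≈ 13 pc

m − M = 5 log₁₀(d/10 pc) + A  ⇒  -1.2 − (-3.5) − 1.8 = 5 log₁₀(d/10)
0.500 = 5 log₁₀(d/10)
log₁₀ d = (m − M − A)/5 + 1 = 1.1000
d = 10^1.1000 = 12.59 pc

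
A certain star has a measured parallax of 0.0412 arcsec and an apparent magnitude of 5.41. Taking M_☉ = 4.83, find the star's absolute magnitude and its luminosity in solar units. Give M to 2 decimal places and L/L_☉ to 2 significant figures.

M ≈ 3.48; L/L_☉ ≈ 3.5

d = 1/p = 1/0.0412″ = 24.27 pc
M = m − 5 log₁₀ d + 5 = 5.41 − 5·1.3851 + 5 = 3.484
M − M_☉ = 3.484 − 4.83 = -1.346
L/L_☉ = 10^(−0.4 × -1.346) = 3.453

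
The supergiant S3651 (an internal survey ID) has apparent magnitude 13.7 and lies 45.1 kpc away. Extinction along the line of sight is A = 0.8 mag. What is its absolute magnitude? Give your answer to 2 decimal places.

d = 45.1 kpc = 45100 pc
5 log₁₀(d/10 pc) = 5 log₁₀(45100) − 5 = 18.271
M = m − 5 log₁₀(d/10) − A = 13.7 − 18.271 − 0.8 = -5.371

M ≈ -5.37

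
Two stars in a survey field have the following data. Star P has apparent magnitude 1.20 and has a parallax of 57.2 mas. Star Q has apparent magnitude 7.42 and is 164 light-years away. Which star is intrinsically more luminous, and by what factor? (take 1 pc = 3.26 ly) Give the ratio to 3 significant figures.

Star P: p = 57.2 mas = 0.0572″ → d = 1/p = 17.48 pc
Star P: M = m − 5 log₁₀ d + 5 = 1.20 − 5·1.2426 + 5 = -0.013
Star Q: d = 164 ly / 3.26 = 50.31 pc
Star Q: M = m − 5 log₁₀ d + 5 = 7.42 − 5·1.7016 + 5 = 3.912
ΔM = M_P − M_Q = -0.013 − (3.912) = -3.925; smaller M is more luminous → Star P.
L ratio = 10^(0.4 |ΔM|) = 10^1.570 = 37.15

Star P is more luminous, by a factor of 37.1.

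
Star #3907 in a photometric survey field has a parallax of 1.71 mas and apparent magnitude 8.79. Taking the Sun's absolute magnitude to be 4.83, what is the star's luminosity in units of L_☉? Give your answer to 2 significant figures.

L/L_☉ ≈ 89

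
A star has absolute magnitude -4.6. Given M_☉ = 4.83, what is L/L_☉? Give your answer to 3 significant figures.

L/L_☉ ≈ 5920

M − M_☉ = -4.6 − 4.83 = -9.430
L/L_☉ = 10^(−0.4 (M − M_☉)) = 10^3.772 = 5916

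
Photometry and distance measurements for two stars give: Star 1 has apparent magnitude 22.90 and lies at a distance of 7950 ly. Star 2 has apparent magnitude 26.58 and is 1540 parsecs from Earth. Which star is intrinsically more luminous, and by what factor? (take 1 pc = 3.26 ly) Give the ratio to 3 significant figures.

Star 1 is more luminous, by a factor of 74.3.

Star 1: d = 7950 ly / 3.26 = 2439 pc
Star 1: M = m − 5 log₁₀ d + 5 = 22.90 − 5·3.3871 + 5 = 10.964
Star 2: M = m − 5 log₁₀ d + 5 = 26.58 − 5·3.1875 + 5 = 15.642
ΔM = M_1 − M_2 = 10.964 − (15.642) = -4.678; smaller M is more luminous → Star 1.
L ratio = 10^(0.4 |ΔM|) = 10^1.871 = 74.35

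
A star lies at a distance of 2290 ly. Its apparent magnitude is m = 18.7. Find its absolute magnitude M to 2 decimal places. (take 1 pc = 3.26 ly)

d = 2290 ly / 3.26 = 702.5 pc
5 log₁₀(d/10 pc) = 5 log₁₀(702.5) − 5 = 9.233
M = m − 5 log₁₀(d/10) = 18.7 − 9.233 = 9.467

M ≈ 9.47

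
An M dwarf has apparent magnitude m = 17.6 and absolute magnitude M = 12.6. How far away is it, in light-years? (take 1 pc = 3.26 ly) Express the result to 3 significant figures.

d ≈ 326 ly

μ = m − M = 5.000
m − M = 5 log₁₀ d − 5
log₁₀ d = (m − M)/5 + 1 = 2.0000
d = 10^2.0000 = 100.0 pc
= 326.0 ly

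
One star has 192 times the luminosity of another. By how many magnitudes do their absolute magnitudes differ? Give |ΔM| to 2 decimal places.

|ΔM| ≈ 5.71

Pogson: ΔM = −2.5 log₁₀(ratio) = −2.5 log₁₀(192) = −2.5 × 2.2833 = -5.708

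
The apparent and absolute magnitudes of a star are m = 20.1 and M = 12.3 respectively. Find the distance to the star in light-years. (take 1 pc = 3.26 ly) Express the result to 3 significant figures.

Distance modulus: m − M = 20.1 − (12.3) = 7.800
m − M = 5 log₁₀ d − 5
log₁₀ d = (m − M)/5 + 1 = 2.5600
d = 10^2.5600 = 363.1 pc
= 1184 ly

d ≈ 1180 ly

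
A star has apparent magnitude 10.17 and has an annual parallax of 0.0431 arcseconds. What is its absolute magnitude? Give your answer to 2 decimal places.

M ≈ 8.34

d = 1/p = 1/0.0431″ = 23.20 pc
5 log₁₀(d/10 pc) = 5 log₁₀(23.20) − 5 = 1.828
M = m − 5 log₁₀(d/10) = 10.17 − 1.828 = 8.342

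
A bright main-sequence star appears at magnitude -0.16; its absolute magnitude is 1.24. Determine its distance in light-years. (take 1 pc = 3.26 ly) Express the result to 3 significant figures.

Distance modulus: m − M = -0.16 − (1.24) = -1.400
m − M = 5 log₁₀ d − 5
log₁₀ d = (m − M)/5 + 1 = 0.7200
d = 10^0.7200 = 5.248 pc
= 17.11 ly

d ≈ 17.1 ly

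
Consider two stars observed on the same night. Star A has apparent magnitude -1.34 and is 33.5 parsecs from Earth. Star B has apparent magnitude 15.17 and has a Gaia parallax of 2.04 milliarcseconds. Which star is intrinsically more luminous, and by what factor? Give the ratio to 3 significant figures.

Star A: M = m − 5 log₁₀ d + 5 = -1.34 − 5·1.5250 + 5 = -3.965
Star B: p = 2.04 mas = 2.04×10^-3″ → d = 1/p = 490.2 pc
Star B: M = m − 5 log₁₀ d + 5 = 15.17 − 5·2.6904 + 5 = 6.718
ΔM = M_A − M_B = -3.965 − (6.718) = -10.683; smaller M is more luminous → Star A.
L ratio = 10^(0.4 |ΔM|) = 10^4.273 = 18770

Star A is more luminous, by a factor of 18800.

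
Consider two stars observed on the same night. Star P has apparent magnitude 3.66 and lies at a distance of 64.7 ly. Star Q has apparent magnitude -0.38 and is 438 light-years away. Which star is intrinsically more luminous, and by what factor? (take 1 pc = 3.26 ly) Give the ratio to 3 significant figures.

Star Q is more luminous, by a factor of 1890.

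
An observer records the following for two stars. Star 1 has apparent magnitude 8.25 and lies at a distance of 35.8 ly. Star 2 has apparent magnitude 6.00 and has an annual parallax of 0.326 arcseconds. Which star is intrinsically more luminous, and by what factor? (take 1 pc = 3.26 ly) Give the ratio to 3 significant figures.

Star 1: d = 35.8 ly / 3.26 = 10.98 pc
Star 1: M = m − 5 log₁₀ d + 5 = 8.25 − 5·1.0407 + 5 = 8.047
Star 2: d = 1/p = 1/0.326″ = 3.067 pc
Star 2: M = m − 5 log₁₀ d + 5 = 6.00 − 5·0.4868 + 5 = 8.566
ΔM = M_1 − M_2 = 8.047 − (8.566) = -0.519; smaller M is more luminous → Star 1.
L ratio = 10^(0.4 |ΔM|) = 10^0.208 = 1.613

Star 1 is more luminous, by a factor of 1.61.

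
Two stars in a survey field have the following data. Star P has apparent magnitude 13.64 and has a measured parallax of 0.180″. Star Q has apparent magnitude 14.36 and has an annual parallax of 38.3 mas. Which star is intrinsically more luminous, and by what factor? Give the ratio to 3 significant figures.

Star Q is more luminous, by a factor of 11.4.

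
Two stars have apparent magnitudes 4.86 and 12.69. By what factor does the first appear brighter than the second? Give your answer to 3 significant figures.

1360

Magnitude difference = -7.83
Flux ratio = 10^(−0.4 Δm) = 10^(−0.4 × -7.83) = 10^3.132 = 1355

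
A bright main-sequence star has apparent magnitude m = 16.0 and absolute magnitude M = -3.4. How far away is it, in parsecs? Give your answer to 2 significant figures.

μ = m − M = 19.400
m − M = 5 log₁₀ d − 5
log₁₀ d = (m − M)/5 + 1 = 4.8800
d = 10^4.8800 = 75860 pc

d ≈ 76000 pc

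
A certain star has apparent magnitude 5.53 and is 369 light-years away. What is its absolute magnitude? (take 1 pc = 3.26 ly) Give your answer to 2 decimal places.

M ≈ 0.26

d = 369 ly / 3.26 = 113.2 pc
5 log₁₀(d/10 pc) = 5 log₁₀(113.2) − 5 = 5.269
M = m − 5 log₁₀(d/10) = 5.53 − 5.269 = 0.261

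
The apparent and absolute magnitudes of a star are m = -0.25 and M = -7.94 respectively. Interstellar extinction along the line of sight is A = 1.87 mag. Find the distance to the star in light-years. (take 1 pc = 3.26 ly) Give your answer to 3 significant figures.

m − M = 5 log₁₀(d/10 pc) + A  ⇒  -0.25 − (-7.94) − 1.87 = 5 log₁₀(d/10)
5.820 = 5 log₁₀(d/10)
log₁₀ d = (m − M − A)/5 + 1 = 2.1640
d = 10^2.1640 = 145.9 pc
= 475.6 ly

d ≈ 476 ly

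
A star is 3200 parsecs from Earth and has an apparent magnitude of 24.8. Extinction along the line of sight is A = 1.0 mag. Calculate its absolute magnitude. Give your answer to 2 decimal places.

5 log₁₀(d/10 pc) = 5 log₁₀(3200) − 5 = 12.526
M = m − 5 log₁₀(d/10) − A = 24.8 − 12.526 − 1.0 = 11.274

M ≈ 11.27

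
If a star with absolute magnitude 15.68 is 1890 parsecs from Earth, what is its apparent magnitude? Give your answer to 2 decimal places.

m ≈ 27.06

m = M + 5 log₁₀ d − 5 = 15.68 + 5·3.2765 − 5 = 27.062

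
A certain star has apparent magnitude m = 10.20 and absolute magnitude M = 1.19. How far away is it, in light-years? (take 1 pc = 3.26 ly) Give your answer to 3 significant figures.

d ≈ 2070 ly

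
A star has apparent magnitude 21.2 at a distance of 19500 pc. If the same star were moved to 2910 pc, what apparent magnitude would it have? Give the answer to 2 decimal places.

m ≈ 17.07

Flux ∝ 1/d², so Δm = 5 log₁₀(d₂/d₁) = 5 log₁₀(2910/19500) = -4.131
m₂ = m₁ + Δm = 21.2 + (-4.131) = 17.069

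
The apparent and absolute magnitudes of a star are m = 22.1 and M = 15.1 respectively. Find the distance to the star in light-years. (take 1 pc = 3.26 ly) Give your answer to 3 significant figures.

μ = m − M = 7.000
m − M = 5 log₁₀ d − 5
log₁₀ d = (m − M)/5 + 1 = 2.4000
d = 10^2.4000 = 251.2 pc
= 818.9 ly

d ≈ 819 ly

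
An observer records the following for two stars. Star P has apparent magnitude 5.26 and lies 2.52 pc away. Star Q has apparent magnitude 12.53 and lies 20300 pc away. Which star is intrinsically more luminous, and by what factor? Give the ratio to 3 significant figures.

Star Q is more luminous, by a factor of 80200.

Star P: M = m − 5 log₁₀ d + 5 = 5.26 − 5·0.4014 + 5 = 8.253
Star Q: M = m − 5 log₁₀ d + 5 = 12.53 − 5·4.3075 + 5 = -4.007
ΔM = M_P − M_Q = 8.253 − (-4.007) = 12.260; smaller M is more luminous → Star Q.
L ratio = 10^(0.4 |ΔM|) = 10^4.904 = 80200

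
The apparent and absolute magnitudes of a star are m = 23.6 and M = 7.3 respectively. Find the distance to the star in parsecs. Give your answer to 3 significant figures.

d ≈ 18200 pc

μ = m − M = 16.300
m − M = 5 log₁₀ d − 5
log₁₀ d = (m − M)/5 + 1 = 4.2600
d = 10^4.2600 = 18200 pc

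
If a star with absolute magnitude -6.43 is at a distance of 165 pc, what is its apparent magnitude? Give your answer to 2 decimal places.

m = M + 5 log₁₀ d − 5 = -6.43 + 5·2.2175 − 5 = -0.343

m ≈ -0.34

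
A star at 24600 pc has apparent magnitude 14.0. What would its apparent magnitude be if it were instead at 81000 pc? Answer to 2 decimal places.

m ≈ 16.59

Flux ∝ 1/d², so Δm = 5 log₁₀(d₂/d₁) = 5 log₁₀(81000/24600) = 2.588
m₂ = m₁ + Δm = 14.0 + (2.588) = 16.588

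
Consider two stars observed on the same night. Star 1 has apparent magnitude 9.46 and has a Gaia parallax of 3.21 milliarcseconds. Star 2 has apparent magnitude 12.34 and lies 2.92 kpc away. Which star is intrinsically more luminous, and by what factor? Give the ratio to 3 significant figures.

Star 2 is more luminous, by a factor of 6.19.

Star 1: p = 3.21 mas = 3.21×10^-3″ → d = 1/p = 311.5 pc
Star 1: M = m − 5 log₁₀ d + 5 = 9.46 − 5·2.4935 + 5 = 1.993
Star 2: d = 2.92 kpc = 2920 pc
Star 2: M = m − 5 log₁₀ d + 5 = 12.34 − 5·3.4654 + 5 = 0.013
ΔM = M_1 − M_2 = 1.993 − (0.013) = 1.979; smaller M is more luminous → Star 2.
L ratio = 10^(0.4 |ΔM|) = 10^0.792 = 6.191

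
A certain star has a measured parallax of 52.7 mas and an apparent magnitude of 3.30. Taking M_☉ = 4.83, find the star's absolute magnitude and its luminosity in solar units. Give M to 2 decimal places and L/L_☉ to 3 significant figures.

M ≈ 1.91; L/L_☉ ≈ 14.7

d = 1/p = 1000/52.7 mas = 18.98 pc
M = m − 5 log₁₀ d + 5 = 3.30 − 5·1.2782 + 5 = 1.909
M − M_☉ = 1.909 − 4.83 = -2.921
L/L_☉ = 10^(−0.4 × -2.921) = 14.74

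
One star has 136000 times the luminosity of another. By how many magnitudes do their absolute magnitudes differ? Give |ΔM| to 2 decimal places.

|ΔM| ≈ 12.83

Pogson: ΔM = −2.5 log₁₀(ratio) = −2.5 log₁₀(136000) = −2.5 × 5.1335 = -12.834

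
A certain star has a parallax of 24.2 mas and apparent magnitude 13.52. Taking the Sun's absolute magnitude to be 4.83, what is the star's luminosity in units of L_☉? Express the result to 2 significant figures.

L/L_☉ ≈ 5.7×10^-3

d = 1/p = 1000/24.2 mas = 41.32 pc
M = m − 5 log₁₀ d + 5 = 13.52 − 5·1.6162 + 5 = 10.439
M − M_☉ = 10.439 − 4.83 = 5.609
L/L_☉ = 10^(−0.4 × 5.609) = 5.706×10^-3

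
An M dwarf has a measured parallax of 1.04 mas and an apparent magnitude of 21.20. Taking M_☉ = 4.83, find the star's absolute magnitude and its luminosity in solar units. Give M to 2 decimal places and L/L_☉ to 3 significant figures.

d = 1/p = 1000/1.04 mas = 961.5 pc
M = m − 5 log₁₀ d + 5 = 21.20 − 5·2.9830 + 5 = 11.285
M − M_☉ = 11.285 − 4.83 = 6.455
L/L_☉ = 10^(−0.4 × 6.455) = 2.618×10^-3

M ≈ 11.29; L/L_☉ ≈ 2.62×10^-3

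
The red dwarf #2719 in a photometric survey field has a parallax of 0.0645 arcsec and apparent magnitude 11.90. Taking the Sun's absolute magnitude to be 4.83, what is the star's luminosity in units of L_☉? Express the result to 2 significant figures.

d = 1/p = 1/0.0645″ = 15.50 pc
M = m − 5 log₁₀ d + 5 = 11.90 − 5·1.1904 + 5 = 10.948
M − M_☉ = 10.948 − 4.83 = 6.118
L/L_☉ = 10^(−0.4 × 6.118) = 3.572×10^-3

L/L_☉ ≈ 3.6×10^-3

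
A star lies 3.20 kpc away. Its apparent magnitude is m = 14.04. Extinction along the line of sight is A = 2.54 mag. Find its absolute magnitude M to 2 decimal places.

M ≈ -1.03

d = 3.20 kpc = 3200 pc
5 log₁₀(d/10 pc) = 5 log₁₀(3200) − 5 = 12.526
M = m − 5 log₁₀(d/10) − A = 14.04 − 12.526 − 2.54 = -1.026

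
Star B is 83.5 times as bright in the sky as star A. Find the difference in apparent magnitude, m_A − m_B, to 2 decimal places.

m_A − m_B ≈ 4.80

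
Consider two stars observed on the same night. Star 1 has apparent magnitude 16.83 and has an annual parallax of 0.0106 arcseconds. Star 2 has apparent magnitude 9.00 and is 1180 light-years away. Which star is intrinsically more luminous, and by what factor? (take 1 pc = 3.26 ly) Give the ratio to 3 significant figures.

Star 2 is more luminous, by a factor of 19900.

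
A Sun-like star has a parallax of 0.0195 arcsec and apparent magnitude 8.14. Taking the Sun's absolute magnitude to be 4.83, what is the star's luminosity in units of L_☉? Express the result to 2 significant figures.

d = 1/p = 1/0.0195″ = 51.28 pc
M = m − 5 log₁₀ d + 5 = 8.14 − 5·1.7100 + 5 = 4.590
M − M_☉ = 4.590 − 4.83 = -0.240
L/L_☉ = 10^(−0.4 × -0.240) = 1.247

L/L_☉ ≈ 1.2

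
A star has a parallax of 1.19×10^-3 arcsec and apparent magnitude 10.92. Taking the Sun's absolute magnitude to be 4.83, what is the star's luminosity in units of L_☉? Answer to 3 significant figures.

L/L_☉ ≈ 25.9

d = 1/p = 1/1.19×10^-3″ = 840.3 pc
M = m − 5 log₁₀ d + 5 = 10.92 − 5·2.9245 + 5 = 1.298
M − M_☉ = 1.298 − 4.83 = -3.532
L/L_☉ = 10^(−0.4 × -3.532) = 25.88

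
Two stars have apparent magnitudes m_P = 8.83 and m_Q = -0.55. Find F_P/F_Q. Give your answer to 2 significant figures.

Δm = 8.83 − (-0.55) = 9.38
Flux ratio = 10^(−0.4 Δm) = 10^(−0.4 × 9.38) = 10^-3.752 = 1.770×10^-4

F_P/F_Q ≈ 1.8×10^-4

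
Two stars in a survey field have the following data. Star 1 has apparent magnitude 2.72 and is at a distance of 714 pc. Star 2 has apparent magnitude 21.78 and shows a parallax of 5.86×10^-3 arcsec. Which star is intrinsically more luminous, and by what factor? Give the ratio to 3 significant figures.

Star 1 is more luminous, by a factor of 7.37×10^8.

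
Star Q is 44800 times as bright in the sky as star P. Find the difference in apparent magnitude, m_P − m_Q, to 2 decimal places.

Pogson: Δm = −2.5 log₁₀(ratio) = −2.5 log₁₀(44800) = −2.5 × 4.6513 = -11.628
Star Q is brighter so has the smaller magnitude: m_P − m_Q is positive.

m_P − m_Q ≈ 11.63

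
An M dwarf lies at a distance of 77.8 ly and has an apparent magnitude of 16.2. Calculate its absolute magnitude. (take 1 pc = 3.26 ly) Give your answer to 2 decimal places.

M ≈ 14.31

d = 77.8 ly / 3.26 = 23.87 pc
5 log₁₀(d/10 pc) = 5 log₁₀(23.87) − 5 = 1.889
M = m − 5 log₁₀(d/10) = 16.2 − 1.889 = 14.311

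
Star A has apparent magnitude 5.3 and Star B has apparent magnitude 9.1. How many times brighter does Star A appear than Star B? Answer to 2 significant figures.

33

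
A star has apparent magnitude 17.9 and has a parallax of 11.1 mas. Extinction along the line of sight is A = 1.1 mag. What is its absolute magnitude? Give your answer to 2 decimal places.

M ≈ 12.03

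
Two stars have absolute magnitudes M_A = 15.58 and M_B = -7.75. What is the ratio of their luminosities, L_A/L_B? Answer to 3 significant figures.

ΔM = M_A − M_B = 23.33
L_A/L_B = 10^(−0.4 ΔM) = 10^-9.332 = 4.656×10^-10

L_A/L_B ≈ 4.66×10^-10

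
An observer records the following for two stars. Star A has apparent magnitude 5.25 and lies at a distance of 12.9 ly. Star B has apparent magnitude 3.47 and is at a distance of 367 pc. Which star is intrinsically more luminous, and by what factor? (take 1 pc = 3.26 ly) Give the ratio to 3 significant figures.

Star A: d = 12.9 ly / 3.26 = 3.957 pc
Star A: M = m − 5 log₁₀ d + 5 = 5.25 − 5·0.5974 + 5 = 7.263
Star B: M = m − 5 log₁₀ d + 5 = 3.47 − 5·2.5647 + 5 = -4.353
ΔM = M_A − M_B = 7.263 − (-4.353) = 11.616; smaller M is more luminous → Star B.
L ratio = 10^(0.4 |ΔM|) = 10^4.647 = 44320

Star B is more luminous, by a factor of 44300.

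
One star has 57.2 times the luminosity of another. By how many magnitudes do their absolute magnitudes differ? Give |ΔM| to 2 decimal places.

Pogson: ΔM = −2.5 log₁₀(ratio) = −2.5 log₁₀(57.2) = −2.5 × 1.7574 = -4.393

|ΔM| ≈ 4.39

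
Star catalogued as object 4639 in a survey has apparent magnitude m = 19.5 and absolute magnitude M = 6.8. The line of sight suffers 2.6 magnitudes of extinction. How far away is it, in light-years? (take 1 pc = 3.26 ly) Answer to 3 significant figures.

d ≈ 3410 ly

m − M = 5 log₁₀(d/10 pc) + A  ⇒  19.5 − (6.8) − 2.6 = 5 log₁₀(d/10)
10.100 = 5 log₁₀(d/10)
log₁₀ d = (m − M − A)/5 + 1 = 3.0200
d = 10^3.0200 = 1047 pc
= 3414 ly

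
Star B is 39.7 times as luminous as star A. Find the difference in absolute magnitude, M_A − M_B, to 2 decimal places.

Pogson: ΔM = −2.5 log₁₀(ratio) = −2.5 log₁₀(39.7) = −2.5 × 1.5988 = -3.997
Star B is brighter so has the smaller magnitude: M_A − M_B is positive.

M_A − M_B ≈ 4.00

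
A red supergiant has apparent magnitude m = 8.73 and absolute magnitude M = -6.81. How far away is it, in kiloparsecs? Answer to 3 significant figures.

d ≈ 12.8 kpc

Distance modulus: m − M = 8.73 − (-6.81) = 15.540
m − M = 5 log₁₀ d − 5
log₁₀ d = (m − M)/5 + 1 = 4.1080
d = 10^4.1080 = 12820 pc
= 12.82 kpc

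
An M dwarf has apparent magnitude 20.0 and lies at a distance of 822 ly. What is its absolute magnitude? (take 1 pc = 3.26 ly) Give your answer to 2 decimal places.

M ≈ 12.99

d = 822 ly / 3.26 = 252.1 pc
5 log₁₀(d/10 pc) = 5 log₁₀(252.1) − 5 = 7.008
M = m − 5 log₁₀(d/10) = 20.0 − 7.008 = 12.992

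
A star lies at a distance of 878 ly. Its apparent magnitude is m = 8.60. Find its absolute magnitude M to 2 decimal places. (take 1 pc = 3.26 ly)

d = 878 ly / 3.26 = 269.3 pc
5 log₁₀(d/10 pc) = 5 log₁₀(269.3) − 5 = 7.151
M = m − 5 log₁₀(d/10) = 8.60 − 7.151 = 1.449

M ≈ 1.45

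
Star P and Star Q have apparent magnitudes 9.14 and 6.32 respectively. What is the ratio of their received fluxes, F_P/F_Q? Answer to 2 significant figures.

F_P/F_Q ≈ 0.074

Δm = 9.14 − (6.32) = 2.82
Flux ratio = 10^(−0.4 Δm) = 10^(−0.4 × 2.82) = 10^-1.128 = 0.07447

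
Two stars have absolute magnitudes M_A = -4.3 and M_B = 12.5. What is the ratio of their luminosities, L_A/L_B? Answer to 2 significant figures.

ΔM = M_A − M_B = -16.8
L_A/L_B = 10^(−0.4 ΔM) = 10^6.720 = 5.248×10^6

L_A/L_B ≈ 5.2×10^6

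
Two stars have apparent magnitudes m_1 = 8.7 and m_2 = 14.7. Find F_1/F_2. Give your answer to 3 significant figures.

F_1/F_2 ≈ 251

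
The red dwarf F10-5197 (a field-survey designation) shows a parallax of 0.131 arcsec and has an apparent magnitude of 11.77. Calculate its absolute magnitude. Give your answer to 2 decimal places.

M ≈ 12.36

d = 1/p = 1/0.131″ = 7.634 pc
5 log₁₀(d/10 pc) = 5 log₁₀(7.634) − 5 = -0.586
M = m − 5 log₁₀(d/10) = 11.77 + 0.586 = 12.356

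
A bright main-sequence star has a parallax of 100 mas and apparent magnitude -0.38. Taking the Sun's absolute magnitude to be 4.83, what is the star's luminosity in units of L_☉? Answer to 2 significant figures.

d = 1/p = 1000/100 mas = 10.00 pc
M = m − 5 log₁₀ d + 5 = -0.38 − 5·1.0000 + 5 = -0.380
M − M_☉ = -0.380 − 4.83 = -5.210
L/L_☉ = 10^(−0.4 × -5.210) = 121.3

L/L_☉ ≈ 120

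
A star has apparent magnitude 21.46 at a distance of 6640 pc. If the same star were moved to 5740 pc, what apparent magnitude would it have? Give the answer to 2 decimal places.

m ≈ 21.14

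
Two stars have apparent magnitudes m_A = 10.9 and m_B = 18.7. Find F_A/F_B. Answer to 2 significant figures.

F_A/F_B ≈ 1300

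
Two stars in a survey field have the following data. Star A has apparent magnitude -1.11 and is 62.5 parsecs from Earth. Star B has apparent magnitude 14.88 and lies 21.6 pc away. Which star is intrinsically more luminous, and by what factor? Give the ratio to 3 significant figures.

Star A: M = m − 5 log₁₀ d + 5 = -1.11 − 5·1.7959 + 5 = -5.089
Star B: M = m − 5 log₁₀ d + 5 = 14.88 − 5·1.3345 + 5 = 13.208
ΔM = M_A − M_B = -5.089 − (13.208) = -18.297; smaller M is more luminous → Star A.
L ratio = 10^(0.4 |ΔM|) = 10^7.319 = 2.084×10^7

Star A is more luminous, by a factor of 2.08×10^7.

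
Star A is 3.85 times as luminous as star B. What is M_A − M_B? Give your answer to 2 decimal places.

M_A − M_B ≈ -1.46

Pogson: ΔM = −2.5 log₁₀(ratio) = −2.5 log₁₀(3.85) = −2.5 × 0.5855 = -1.464
Star A is brighter, so it has the smaller magnitude: the difference is negative.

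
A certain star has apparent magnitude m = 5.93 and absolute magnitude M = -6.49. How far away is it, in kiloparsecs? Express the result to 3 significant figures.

μ = m − M = 12.420
m − M = 5 log₁₀ d − 5
log₁₀ d = (m − M)/5 + 1 = 3.4840
d = 10^3.4840 = 3048 pc
= 3.048 kpc

d ≈ 3.05 kpc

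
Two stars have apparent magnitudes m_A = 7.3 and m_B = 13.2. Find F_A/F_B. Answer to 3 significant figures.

F_A/F_B ≈ 229

Δm = 7.3 − (13.2) = -5.9
Flux ratio = 10^(−0.4 Δm) = 10^(−0.4 × -5.9) = 10^2.360 = 229.1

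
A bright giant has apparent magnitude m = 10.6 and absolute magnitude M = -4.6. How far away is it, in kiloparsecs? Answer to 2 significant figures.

d ≈ 11 kpc

μ = m − M = 15.200
m − M = 5 log₁₀ d − 5
log₁₀ d = (m − M)/5 + 1 = 4.0400
d = 10^4.0400 = 10960 pc
= 10.96 kpc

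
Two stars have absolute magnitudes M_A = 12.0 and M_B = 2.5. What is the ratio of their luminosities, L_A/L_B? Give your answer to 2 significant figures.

L_A/L_B ≈ 1.6×10^-4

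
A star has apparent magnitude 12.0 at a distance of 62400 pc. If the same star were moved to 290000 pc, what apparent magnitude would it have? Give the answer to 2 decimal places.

m ≈ 15.34

Flux ∝ 1/d², so Δm = 5 log₁₀(d₂/d₁) = 5 log₁₀(290000/62400) = 3.336
m₂ = m₁ + Δm = 12.0 + (3.336) = 15.336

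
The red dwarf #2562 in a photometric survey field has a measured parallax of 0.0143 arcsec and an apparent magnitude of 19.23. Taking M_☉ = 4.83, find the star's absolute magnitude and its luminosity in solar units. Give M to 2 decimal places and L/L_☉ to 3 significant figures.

M ≈ 15.01; L/L_☉ ≈ 8.50×10^-5

d = 1/p = 1/0.0143″ = 69.93 pc
M = m − 5 log₁₀ d + 5 = 19.23 − 5·1.8447 + 5 = 15.007
M − M_☉ = 15.007 − 4.83 = 10.177
L/L_☉ = 10^(−0.4 × 10.177) = 8.498×10^-5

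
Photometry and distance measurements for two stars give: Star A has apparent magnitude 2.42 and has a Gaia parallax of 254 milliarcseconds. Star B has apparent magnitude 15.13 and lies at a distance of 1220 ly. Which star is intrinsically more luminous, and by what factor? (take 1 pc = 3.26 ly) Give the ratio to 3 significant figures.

Star A is more luminous, by a factor of 13.4.

Star A: p = 254 mas = 0.254″ → d = 1/p = 3.937 pc
Star A: M = m − 5 log₁₀ d + 5 = 2.42 − 5·0.5952 + 5 = 4.444
Star B: d = 1220 ly / 3.26 = 374.2 pc
Star B: M = m − 5 log₁₀ d + 5 = 15.13 − 5·2.5731 + 5 = 7.264
ΔM = M_A − M_B = 4.444 − (7.264) = -2.820; smaller M is more luminous → Star A.
L ratio = 10^(0.4 |ΔM|) = 10^1.128 = 13.43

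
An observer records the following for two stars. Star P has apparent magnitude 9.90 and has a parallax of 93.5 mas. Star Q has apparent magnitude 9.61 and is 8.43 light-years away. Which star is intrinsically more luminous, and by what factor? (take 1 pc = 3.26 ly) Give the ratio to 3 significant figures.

Star P is more luminous, by a factor of 13.1.

Star P: p = 93.5 mas = 0.0935″ → d = 1/p = 10.70 pc
Star P: M = m − 5 log₁₀ d + 5 = 9.90 − 5·1.0292 + 5 = 9.754
Star Q: d = 8.43 ly / 3.26 = 2.586 pc
Star Q: M = m − 5 log₁₀ d + 5 = 9.61 − 5·0.4126 + 5 = 12.547
ΔM = M_P − M_Q = 9.754 − (12.547) = -2.793; smaller M is more luminous → Star P.
L ratio = 10^(0.4 |ΔM|) = 10^1.117 = 13.10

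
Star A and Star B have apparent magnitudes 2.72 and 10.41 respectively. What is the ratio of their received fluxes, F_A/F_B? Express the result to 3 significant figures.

F_A/F_B ≈ 1190

Magnitude difference = -7.69
Flux ratio = 10^(−0.4 Δm) = 10^(−0.4 × -7.69) = 10^3.076 = 1191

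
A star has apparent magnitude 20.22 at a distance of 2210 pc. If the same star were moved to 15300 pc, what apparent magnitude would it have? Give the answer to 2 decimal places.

m ≈ 24.42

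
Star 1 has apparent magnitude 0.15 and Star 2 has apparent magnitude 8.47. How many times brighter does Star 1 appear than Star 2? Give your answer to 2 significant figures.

Magnitude difference = -8.32
Flux ratio = 10^(−0.4 Δm) = 10^(−0.4 × -8.32) = 10^3.328 = 2128

2100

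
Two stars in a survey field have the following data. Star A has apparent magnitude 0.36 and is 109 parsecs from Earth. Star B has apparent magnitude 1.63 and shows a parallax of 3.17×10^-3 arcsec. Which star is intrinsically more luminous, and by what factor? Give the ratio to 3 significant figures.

Star B is more luminous, by a factor of 2.60.

Star A: M = m − 5 log₁₀ d + 5 = 0.36 − 5·2.0374 + 5 = -4.827
Star B: d = 1/p = 1/3.17×10^-3″ = 315.5 pc
Star B: M = m − 5 log₁₀ d + 5 = 1.63 − 5·2.4989 + 5 = -5.865
ΔM = M_A − M_B = -4.827 − (-5.865) = 1.038; smaller M is more luminous → Star B.
L ratio = 10^(0.4 |ΔM|) = 10^0.415 = 2.600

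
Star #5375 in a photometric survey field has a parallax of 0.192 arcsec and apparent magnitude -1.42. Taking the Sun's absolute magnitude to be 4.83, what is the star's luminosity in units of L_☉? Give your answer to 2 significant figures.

L/L_☉ ≈ 86

d = 1/p = 1/0.192″ = 5.208 pc
M = m − 5 log₁₀ d + 5 = -1.42 − 5·0.7167 + 5 = -0.003
M − M_☉ = -0.003 − 4.83 = -4.833
L/L_☉ = 10^(−0.4 × -4.833) = 85.78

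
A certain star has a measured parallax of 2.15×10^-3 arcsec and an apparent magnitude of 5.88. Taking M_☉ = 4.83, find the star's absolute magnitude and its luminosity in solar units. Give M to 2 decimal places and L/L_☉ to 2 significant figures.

d = 1/p = 1/2.15×10^-3″ = 465.1 pc
M = m − 5 log₁₀ d + 5 = 5.88 − 5·2.6676 + 5 = -2.458
M − M_☉ = -2.458 − 4.83 = -7.288
L/L_☉ = 10^(−0.4 × -7.288) = 822.5

M ≈ -2.46; L/L_☉ ≈ 820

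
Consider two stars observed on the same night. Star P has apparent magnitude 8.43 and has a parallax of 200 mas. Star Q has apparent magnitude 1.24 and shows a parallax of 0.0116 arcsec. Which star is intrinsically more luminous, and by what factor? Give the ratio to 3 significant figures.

Star Q is more luminous, by a factor of 223000.

Star P: p = 200 mas = 0.200″ → d = 1/p = 5.000 pc
Star P: M = m − 5 log₁₀ d + 5 = 8.43 − 5·0.6990 + 5 = 9.935
Star Q: d = 1/p = 1/0.0116″ = 86.21 pc
Star Q: M = m − 5 log₁₀ d + 5 = 1.24 − 5·1.9355 + 5 = -3.438
ΔM = M_P − M_Q = 9.935 − (-3.438) = 13.373; smaller M is more luminous → Star Q.
L ratio = 10^(0.4 |ΔM|) = 10^5.349 = 223400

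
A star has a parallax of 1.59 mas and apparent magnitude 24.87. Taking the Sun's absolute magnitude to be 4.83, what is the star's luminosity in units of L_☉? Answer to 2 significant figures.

L/L_☉ ≈ 3.8×10^-5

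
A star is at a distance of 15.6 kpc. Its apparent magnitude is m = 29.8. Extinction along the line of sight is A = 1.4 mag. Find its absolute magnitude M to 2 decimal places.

d = 15.6 kpc = 15600 pc
5 log₁₀(d/10 pc) = 5 log₁₀(15600) − 5 = 15.966
M = m − 5 log₁₀(d/10) − A = 29.8 − 15.966 − 1.4 = 12.434

M ≈ 12.43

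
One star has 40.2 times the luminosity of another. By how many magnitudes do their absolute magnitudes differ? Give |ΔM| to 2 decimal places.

Pogson: ΔM = −2.5 log₁₀(ratio) = −2.5 log₁₀(40.2) = −2.5 × 1.6042 = -4.011

|ΔM| ≈ 4.01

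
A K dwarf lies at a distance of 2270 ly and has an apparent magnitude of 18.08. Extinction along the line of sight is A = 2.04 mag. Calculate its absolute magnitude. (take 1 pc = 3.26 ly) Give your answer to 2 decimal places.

d = 2270 ly / 3.26 = 696.3 pc
5 log₁₀(d/10 pc) = 5 log₁₀(696.3) − 5 = 9.214
M = m − 5 log₁₀(d/10) − A = 18.08 − 9.214 − 2.04 = 6.826

M ≈ 6.83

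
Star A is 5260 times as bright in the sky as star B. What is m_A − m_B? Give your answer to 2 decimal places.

Pogson: Δm = −2.5 log₁₀(ratio) = −2.5 log₁₀(5260) = −2.5 × 3.7210 = -9.302
Star A is brighter, so it has the smaller magnitude: the difference is negative.

m_A − m_B ≈ -9.30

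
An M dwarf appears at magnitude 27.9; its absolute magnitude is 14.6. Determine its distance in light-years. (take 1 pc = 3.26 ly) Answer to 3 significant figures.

d ≈ 14900 ly

μ = m − M = 13.300
m − M = 5 log₁₀ d − 5
log₁₀ d = (m − M)/5 + 1 = 3.6600
d = 10^3.6600 = 4571 pc
= 14900 ly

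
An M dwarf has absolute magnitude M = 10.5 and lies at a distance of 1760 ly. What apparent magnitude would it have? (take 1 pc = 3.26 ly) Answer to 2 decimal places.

m ≈ 19.16

d = 1760 ly / 3.26 = 539.9 pc
m = M + 5 log₁₀ d − 5 = 10.5 + 5·2.7323 − 5 = 19.161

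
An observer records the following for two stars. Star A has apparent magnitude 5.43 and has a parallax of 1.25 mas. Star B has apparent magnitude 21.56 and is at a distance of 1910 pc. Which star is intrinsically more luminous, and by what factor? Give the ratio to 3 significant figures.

Star A is more luminous, by a factor of 497000.

Star A: p = 1.25 mas = 1.25×10^-3″ → d = 1/p = 800.0 pc
Star A: M = m − 5 log₁₀ d + 5 = 5.43 − 5·2.9031 + 5 = -4.085
Star B: M = m − 5 log₁₀ d + 5 = 21.56 − 5·3.2810 + 5 = 10.155
ΔM = M_A − M_B = -4.085 − (10.155) = -14.240; smaller M is more luminous → Star A.
L ratio = 10^(0.4 |ΔM|) = 10^5.696 = 496700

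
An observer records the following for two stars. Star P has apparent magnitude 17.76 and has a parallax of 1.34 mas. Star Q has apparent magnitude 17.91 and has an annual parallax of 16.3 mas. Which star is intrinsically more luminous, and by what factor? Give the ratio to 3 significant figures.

Star P: p = 1.34 mas = 1.34×10^-3″ → d = 1/p = 746.3 pc
Star P: M = m − 5 log₁₀ d + 5 = 17.76 − 5·2.8729 + 5 = 8.396
Star Q: p = 16.3 mas = 0.0163″ → d = 1/p = 61.35 pc
Star Q: M = m − 5 log₁₀ d + 5 = 17.91 − 5·1.7878 + 5 = 13.971
ΔM = M_P − M_Q = 8.396 − (13.971) = -5.575; smaller M is more luminous → Star P.
L ratio = 10^(0.4 |ΔM|) = 10^2.230 = 169.9

Star P is more luminous, by a factor of 170.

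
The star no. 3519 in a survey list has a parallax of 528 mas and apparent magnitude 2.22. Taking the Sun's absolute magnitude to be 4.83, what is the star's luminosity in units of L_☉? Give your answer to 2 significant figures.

L/L_☉ ≈ 0.40

d = 1/p = 1000/528 mas = 1.894 pc
M = m − 5 log₁₀ d + 5 = 2.22 − 5·0.2774 + 5 = 5.833
M − M_☉ = 5.833 − 4.83 = 1.003
L/L_☉ = 10^(−0.4 × 1.003) = 0.3969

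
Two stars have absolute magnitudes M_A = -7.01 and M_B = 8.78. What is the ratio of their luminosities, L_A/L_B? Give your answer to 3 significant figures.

L_A/L_B ≈ 2.07×10^6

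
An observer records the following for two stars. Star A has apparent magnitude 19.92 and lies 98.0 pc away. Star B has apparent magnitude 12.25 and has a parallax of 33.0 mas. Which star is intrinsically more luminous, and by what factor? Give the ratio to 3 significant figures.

Star B is more luminous, by a factor of 112.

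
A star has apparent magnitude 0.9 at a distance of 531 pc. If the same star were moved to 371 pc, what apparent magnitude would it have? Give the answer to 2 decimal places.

m ≈ 0.12

Flux ∝ 1/d², so Δm = 5 log₁₀(d₂/d₁) = 5 log₁₀(371/531) = -0.779
m₂ = m₁ + Δm = 0.9 + (-0.779) = 0.121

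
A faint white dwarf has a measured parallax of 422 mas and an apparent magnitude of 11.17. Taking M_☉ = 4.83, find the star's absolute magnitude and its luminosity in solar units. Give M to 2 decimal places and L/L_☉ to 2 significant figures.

M ≈ 14.30; L/L_☉ ≈ 1.6×10^-4

d = 1/p = 1000/422 mas = 2.370 pc
M = m − 5 log₁₀ d + 5 = 11.17 − 5·0.3747 + 5 = 14.297
M − M_☉ = 14.297 − 4.83 = 9.467
L/L_☉ = 10^(−0.4 × 9.467) = 1.634×10^-4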